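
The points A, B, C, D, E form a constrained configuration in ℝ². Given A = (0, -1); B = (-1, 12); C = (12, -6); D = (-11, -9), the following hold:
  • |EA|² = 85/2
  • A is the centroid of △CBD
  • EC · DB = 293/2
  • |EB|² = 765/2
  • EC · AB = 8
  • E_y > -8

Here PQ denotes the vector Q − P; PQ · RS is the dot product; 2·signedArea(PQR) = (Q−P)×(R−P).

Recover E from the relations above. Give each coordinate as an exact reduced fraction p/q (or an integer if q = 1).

E = (1/2, -15/2)

1. E_x = 1/2  [EC · AB = 8 ∩ EC · DB = 293/2]
2. E_y = -15/2  [EC · AB = 8 ∩ EC · DB = 293/2]
   → E = (1/2, -15/2)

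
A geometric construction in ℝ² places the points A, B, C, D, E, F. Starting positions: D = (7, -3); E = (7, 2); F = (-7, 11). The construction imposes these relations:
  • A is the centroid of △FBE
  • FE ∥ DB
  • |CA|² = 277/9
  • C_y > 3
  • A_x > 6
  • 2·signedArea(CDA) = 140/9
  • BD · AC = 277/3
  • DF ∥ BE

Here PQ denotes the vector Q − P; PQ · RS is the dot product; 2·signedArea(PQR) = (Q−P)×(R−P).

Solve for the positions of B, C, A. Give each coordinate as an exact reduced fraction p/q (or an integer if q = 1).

1. B_x = 21  [DF ∥ BE ∩ FE ∥ DB]
2. B_y = -12  [DF ∥ BE ∩ FE ∥ DB]
   → B = (21, -12)
3. A_x = 7  [A is the centroid of △FBE]
4. A_y = 1/3  [A is the centroid of △FBE]
   → A = (7, 1/3)
5. C_x = 7/3  [2·signedArea(CDA) = 140/9 ∩ BD · AC = 277/3]
6. C_y = 10/3  [2·signedArea(CDA) = 140/9 ∩ BD · AC = 277/3]
   → C = (7/3, 10/3)

A = (7, 1/3)
B = (21, -12)
C = (7/3, 10/3)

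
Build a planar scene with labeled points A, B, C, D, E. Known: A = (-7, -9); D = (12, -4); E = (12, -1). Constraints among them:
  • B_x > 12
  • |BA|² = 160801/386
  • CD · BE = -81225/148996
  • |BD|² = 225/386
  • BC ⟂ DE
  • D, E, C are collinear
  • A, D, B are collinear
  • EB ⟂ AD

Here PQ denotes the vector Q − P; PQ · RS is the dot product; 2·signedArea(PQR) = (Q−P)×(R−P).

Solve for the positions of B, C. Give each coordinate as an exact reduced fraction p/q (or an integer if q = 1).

1. B_x = 4917/386  [A, D, B are collinear ∩ EB ⟂ AD]
2. B_y = -1469/386  [A, D, B are collinear ∩ EB ⟂ AD]
   → B = (4917/386, -1469/386)
3. C_x = 12  [D, E, C are collinear ∩ BC ⟂ DE]
4. C_y = -1469/386  [D, E, C are collinear ∩ BC ⟂ DE]
   → C = (12, -1469/386)

B = (4917/386, -1469/386)
C = (12, -1469/386)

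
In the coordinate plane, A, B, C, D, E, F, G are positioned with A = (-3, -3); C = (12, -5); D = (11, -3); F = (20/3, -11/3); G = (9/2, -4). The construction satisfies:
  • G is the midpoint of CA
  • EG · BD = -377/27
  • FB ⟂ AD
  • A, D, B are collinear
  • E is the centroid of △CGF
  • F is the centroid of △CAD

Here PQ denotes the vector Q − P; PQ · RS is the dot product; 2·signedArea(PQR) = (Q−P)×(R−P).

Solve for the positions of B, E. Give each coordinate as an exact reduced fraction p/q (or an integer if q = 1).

1. B_x = 20/3  [A, D, B are collinear ∩ FB ⟂ AD]
2. B_y = -3  [A, D, B are collinear ∩ FB ⟂ AD]
   → B = (20/3, -3)
3. E_x = 139/18  [E is the centroid of △CGF]
4. E_y = -38/9  [E is the centroid of △CGF]
   → E = (139/18, -38/9)

B = (20/3, -3)
E = (139/18, -38/9)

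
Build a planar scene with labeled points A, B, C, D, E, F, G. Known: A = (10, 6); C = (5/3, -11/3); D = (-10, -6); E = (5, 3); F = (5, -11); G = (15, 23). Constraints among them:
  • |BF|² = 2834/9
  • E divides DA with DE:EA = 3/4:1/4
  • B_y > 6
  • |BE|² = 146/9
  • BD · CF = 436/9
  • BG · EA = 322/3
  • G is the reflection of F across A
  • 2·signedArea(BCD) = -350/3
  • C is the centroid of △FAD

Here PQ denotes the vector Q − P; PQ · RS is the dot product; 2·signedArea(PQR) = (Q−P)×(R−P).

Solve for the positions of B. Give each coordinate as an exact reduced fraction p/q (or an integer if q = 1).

B = (10/3, 20/3)

1. B_x = 10/3  [BD · CF = 436/9 ∩ BG · EA = 322/3]
2. B_y = 20/3  [BD · CF = 436/9 ∩ BG · EA = 322/3]
   → B = (10/3, 20/3)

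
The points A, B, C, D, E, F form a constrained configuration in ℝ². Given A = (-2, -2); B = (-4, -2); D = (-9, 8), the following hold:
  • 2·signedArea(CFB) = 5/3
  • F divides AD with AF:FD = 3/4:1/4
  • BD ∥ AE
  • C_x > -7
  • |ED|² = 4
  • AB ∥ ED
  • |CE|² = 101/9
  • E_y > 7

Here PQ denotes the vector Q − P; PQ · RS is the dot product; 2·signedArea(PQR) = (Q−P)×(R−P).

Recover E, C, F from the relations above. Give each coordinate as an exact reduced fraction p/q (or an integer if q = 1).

1. E_x = -7  [AB ∥ ED ∩ BD ∥ AE]
2. E_y = 8  [AB ∥ ED ∩ BD ∥ AE]
   → E = (-7, 8)
3. F_x = -29/4  [F divides AD with AF:FD = 3/4:1/4]
4. F_y = 11/2  [F divides AD with AF:FD = 3/4:1/4]
   → F = (-29/4, 11/2)
5. C_x = -20/3  [line 15/2·x + 13/4·y + 209/6 = 0 ∩ |CE|² = 101/9]
6. C_y = 14/3  [line 15/2·x + 13/4·y + 209/6 = 0 ∩ |CE|² = 101/9]
   → C = (-20/3, 14/3)

C = (-20/3, 14/3)
E = (-7, 8)
F = (-29/4, 11/2)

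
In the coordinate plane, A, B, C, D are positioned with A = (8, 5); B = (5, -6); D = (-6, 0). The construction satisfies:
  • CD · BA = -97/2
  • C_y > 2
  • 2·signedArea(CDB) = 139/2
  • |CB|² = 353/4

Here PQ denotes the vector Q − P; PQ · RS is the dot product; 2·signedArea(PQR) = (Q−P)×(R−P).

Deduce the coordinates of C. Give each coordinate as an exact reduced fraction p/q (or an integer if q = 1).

C = (1, 5/2)

1. C_x = 1  [CD · BA = -97/2 ∩ 2·signedArea(CDB) = 139/2]
2. C_y = 5/2  [CD · BA = -97/2 ∩ 2·signedArea(CDB) = 139/2]
   → C = (1, 5/2)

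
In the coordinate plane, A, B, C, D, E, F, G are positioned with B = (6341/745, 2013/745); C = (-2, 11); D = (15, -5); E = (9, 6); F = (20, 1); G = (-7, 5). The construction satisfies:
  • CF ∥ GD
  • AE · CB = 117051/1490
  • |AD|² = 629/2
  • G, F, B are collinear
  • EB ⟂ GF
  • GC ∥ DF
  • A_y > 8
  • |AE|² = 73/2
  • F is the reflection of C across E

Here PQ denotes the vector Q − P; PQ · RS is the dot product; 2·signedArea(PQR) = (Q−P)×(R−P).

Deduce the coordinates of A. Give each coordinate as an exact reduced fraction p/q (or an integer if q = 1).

A = (7/2, 17/2)

1. A_x = 7/2  [line -7831/745·x + 6182/745·y + -50277/1490 = 0 ∩ |AD|² = 629/2]
2. A_y = 17/2  [line -7831/745·x + 6182/745·y + -50277/1490 = 0 ∩ |AD|² = 629/2]
   → A = (7/2, 17/2)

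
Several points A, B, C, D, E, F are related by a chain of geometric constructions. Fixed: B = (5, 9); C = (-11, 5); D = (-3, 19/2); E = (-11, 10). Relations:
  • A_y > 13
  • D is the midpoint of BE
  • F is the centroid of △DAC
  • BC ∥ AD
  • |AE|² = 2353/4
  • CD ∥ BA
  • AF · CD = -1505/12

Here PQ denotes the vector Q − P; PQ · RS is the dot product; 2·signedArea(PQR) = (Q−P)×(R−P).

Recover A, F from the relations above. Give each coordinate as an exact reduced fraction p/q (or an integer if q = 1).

A = (13, 27/2)
F = (-1/3, 28/3)

1. A_x = 13  [BC ∥ AD ∩ CD ∥ BA]
2. A_y = 27/2  [BC ∥ AD ∩ CD ∥ BA]
   → A = (13, 27/2)
3. F_x = -1/3  [F is the centroid of △DAC]
4. F_y = 28/3  [F is the centroid of △DAC]
   → F = (-1/3, 28/3)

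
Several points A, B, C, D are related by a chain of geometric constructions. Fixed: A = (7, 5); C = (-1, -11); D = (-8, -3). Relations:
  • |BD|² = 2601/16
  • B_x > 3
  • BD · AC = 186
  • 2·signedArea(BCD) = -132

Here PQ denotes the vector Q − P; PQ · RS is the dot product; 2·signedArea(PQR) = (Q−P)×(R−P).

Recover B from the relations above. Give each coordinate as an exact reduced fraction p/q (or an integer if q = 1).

B = (13/4, 3)

1. B_x = 13/4  [BD · AC = 186 ∩ 2·signedArea(BCD) = -132]
2. B_y = 3  [BD · AC = 186 ∩ 2·signedArea(BCD) = -132]
   → B = (13/4, 3)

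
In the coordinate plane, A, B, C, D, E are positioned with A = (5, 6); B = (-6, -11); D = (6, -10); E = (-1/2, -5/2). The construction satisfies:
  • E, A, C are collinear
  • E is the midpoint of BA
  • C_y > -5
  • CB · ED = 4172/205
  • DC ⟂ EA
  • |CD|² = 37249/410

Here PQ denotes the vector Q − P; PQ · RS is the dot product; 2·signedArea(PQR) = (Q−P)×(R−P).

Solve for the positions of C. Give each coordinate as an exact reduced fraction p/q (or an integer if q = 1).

C = (-821/410, -1977/410)

1. C_x = -821/410  [E, A, C are collinear ∩ DC ⟂ EA]
2. C_y = -1977/410  [E, A, C are collinear ∩ DC ⟂ EA]
   → C = (-821/410, -1977/410)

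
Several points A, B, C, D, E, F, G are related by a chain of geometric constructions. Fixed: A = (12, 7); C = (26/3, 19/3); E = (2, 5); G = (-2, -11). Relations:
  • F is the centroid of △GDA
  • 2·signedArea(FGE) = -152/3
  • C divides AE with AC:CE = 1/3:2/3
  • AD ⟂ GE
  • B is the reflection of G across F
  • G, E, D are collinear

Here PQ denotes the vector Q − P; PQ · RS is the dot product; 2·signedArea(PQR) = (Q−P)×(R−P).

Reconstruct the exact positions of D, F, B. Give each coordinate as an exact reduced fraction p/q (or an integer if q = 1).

1. D_x = 52/17  [G, E, D are collinear ∩ AD ⟂ GE]
2. D_y = 157/17  [G, E, D are collinear ∩ AD ⟂ GE]
   → D = (52/17, 157/17)
3. F_x = 74/17  [F is the centroid of △GDA]
4. F_y = 89/51  [F is the centroid of △GDA]
   → F = (74/17, 89/51)
5. B_x = 182/17  [B is the reflection of G across F]
6. B_y = 739/51  [B is the reflection of G across F]
   → B = (182/17, 739/51)

B = (182/17, 739/51)
D = (52/17, 157/17)
F = (74/17, 89/51)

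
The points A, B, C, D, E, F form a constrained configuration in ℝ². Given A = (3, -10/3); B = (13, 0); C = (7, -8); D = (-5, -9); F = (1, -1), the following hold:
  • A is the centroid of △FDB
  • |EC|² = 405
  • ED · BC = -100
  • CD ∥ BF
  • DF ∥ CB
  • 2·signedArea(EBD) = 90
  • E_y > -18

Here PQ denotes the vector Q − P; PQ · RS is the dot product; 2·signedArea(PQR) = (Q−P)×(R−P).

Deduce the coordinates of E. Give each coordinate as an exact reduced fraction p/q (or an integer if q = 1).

1. E_x = -11  [2·signedArea(EBD) = 90 ∩ ED · BC = -100]
2. E_y = -17  [2·signedArea(EBD) = 90 ∩ ED · BC = -100]
   → E = (-11, -17)

E = (-11, -17)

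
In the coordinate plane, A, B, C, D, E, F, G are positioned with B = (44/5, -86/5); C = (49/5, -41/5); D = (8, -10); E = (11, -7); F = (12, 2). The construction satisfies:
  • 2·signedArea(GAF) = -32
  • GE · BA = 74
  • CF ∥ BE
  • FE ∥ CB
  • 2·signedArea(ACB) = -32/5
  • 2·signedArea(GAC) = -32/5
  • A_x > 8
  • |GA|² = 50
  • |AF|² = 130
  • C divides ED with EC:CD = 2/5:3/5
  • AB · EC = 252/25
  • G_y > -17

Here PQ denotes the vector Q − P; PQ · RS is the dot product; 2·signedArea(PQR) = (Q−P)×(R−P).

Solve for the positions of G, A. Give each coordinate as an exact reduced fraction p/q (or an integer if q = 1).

1. A_x = 9  [2·signedArea(ACB) = -32/5 ∩ AB · EC = 252/25]
2. A_y = -9  [2·signedArea(ACB) = -32/5 ∩ AB · EC = 252/25]
   → A = (9, -9)
3. G_x = 10  [2·signedArea(GAF) = -32 ∩ 2·signedArea(GAC) = -32/5]
4. G_y = -16  [2·signedArea(GAF) = -32 ∩ 2·signedArea(GAC) = -32/5]
   → G = (10, -16)

A = (9, -9)
G = (10, -16)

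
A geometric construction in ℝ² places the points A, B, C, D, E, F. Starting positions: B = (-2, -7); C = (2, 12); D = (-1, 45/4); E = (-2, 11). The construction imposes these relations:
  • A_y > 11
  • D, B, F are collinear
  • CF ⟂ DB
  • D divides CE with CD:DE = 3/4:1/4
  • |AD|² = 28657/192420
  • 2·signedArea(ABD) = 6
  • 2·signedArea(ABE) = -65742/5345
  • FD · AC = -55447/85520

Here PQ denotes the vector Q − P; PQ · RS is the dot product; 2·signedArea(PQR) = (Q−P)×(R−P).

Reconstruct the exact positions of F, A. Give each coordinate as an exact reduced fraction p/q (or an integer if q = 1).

1. F_x = -5078/5345  [D, B, F are collinear ∩ CF ⟂ DB]
2. F_y = 65004/5345  [D, B, F are collinear ∩ CF ⟂ DB]
   → F = (-5078/5345, 65004/5345)
3. A_x = -21113/16035  [2·signedArea(ABD) = 6 ∩ 2·signedArea(ABE) = -65742/5345]
4. A_y = 735721/64140  [2·signedArea(ABD) = 6 ∩ 2·signedArea(ABE) = -65742/5345]
   → A = (-21113/16035, 735721/64140)

A = (-21113/16035, 735721/64140)
F = (-5078/5345, 65004/5345)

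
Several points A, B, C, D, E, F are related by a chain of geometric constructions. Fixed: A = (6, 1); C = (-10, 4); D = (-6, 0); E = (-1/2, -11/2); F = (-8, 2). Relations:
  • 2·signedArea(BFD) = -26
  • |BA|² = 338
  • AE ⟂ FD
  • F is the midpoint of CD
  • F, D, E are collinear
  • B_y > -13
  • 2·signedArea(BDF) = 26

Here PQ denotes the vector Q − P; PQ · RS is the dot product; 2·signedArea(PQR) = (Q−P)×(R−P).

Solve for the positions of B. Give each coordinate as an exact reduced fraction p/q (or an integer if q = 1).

1. B_x = -7  [line 2·x + 2·y + 38 = 0 ∩ |BA|² = 338]
2. B_y = -12  [line 2·x + 2·y + 38 = 0 ∩ |BA|² = 338]
   → B = (-7, -12)

B = (-7, -12)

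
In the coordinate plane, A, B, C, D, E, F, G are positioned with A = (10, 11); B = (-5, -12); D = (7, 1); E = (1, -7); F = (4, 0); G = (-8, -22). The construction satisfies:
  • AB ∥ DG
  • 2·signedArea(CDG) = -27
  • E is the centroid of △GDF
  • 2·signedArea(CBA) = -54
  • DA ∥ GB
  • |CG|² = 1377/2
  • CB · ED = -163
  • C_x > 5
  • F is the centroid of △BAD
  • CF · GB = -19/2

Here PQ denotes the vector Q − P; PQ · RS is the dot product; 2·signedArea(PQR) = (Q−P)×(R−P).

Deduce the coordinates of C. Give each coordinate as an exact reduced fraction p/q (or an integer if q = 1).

1. C_x = 11/2  [CB · ED = -163 ∩ 2·signedArea(CBA) = -54]
2. C_y = 1/2  [CB · ED = -163 ∩ 2·signedArea(CBA) = -54]
   → C = (11/2, 1/2)

C = (11/2, 1/2)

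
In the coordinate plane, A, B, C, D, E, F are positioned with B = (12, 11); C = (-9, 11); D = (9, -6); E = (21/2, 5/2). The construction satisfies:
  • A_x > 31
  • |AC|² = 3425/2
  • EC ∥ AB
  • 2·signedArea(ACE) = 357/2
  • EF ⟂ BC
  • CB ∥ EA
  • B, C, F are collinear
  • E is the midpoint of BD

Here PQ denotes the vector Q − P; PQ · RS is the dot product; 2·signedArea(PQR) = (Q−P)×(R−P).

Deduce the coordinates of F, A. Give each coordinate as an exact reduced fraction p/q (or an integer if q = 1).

A = (63/2, 5/2)
F = (21/2, 11)

1. F_x = 21/2  [B, C, F are collinear ∩ EF ⟂ BC]
2. F_y = 11  [B, C, F are collinear ∩ EF ⟂ BC]
   → F = (21/2, 11)
3. A_x = 63/2  [EC ∥ AB ∩ CB ∥ EA]
4. A_y = 5/2  [EC ∥ AB ∩ CB ∥ EA]
   → A = (63/2, 5/2)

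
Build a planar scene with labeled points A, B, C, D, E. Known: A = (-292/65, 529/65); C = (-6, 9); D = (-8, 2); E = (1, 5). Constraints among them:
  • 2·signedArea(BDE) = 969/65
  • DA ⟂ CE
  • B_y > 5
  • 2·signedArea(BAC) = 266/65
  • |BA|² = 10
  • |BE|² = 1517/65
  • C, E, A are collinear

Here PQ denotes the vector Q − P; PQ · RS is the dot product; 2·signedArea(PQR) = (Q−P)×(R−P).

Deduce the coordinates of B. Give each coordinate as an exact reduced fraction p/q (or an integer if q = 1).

B = (-249/65, 328/65)

1. B_x = -249/65  [2·signedArea(BDE) = 969/65 ∩ 2·signedArea(BAC) = 266/65]
2. B_y = 328/65  [2·signedArea(BDE) = 969/65 ∩ 2·signedArea(BAC) = 266/65]
   → B = (-249/65, 328/65)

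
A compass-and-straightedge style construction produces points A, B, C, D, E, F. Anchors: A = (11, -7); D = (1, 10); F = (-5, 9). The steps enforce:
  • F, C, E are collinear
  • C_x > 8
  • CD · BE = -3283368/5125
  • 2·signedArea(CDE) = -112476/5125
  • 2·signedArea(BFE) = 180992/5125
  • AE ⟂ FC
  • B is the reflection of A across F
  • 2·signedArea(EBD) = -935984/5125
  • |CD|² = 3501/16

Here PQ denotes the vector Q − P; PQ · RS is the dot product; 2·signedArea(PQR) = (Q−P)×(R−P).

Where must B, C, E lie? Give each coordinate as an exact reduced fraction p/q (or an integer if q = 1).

1. B_x = -21  [B is the reflection of A across F]
2. B_y = 25  [B is the reflection of A across F]
   → B = (-21, 25)
3. E_x = 61639/5125  [2·signedArea(BFE) = 180992/5125 ∩ 2·signedArea(EBD) = -935984/5125]
4. E_y = -29827/5125  [2·signedArea(BFE) = 180992/5125 ∩ 2·signedArea(EBD) = -935984/5125]
   → E = (61639/5125, -29827/5125)
5. C_x = 17/2  [2·signedArea(CDE) = -112476/5125 ∩ F, C, E are collinear]
6. C_y = -11/4  [2·signedArea(CDE) = -112476/5125 ∩ F, C, E are collinear]
   → C = (17/2, -11/4)

B = (-21, 25)
C = (17/2, -11/4)
E = (61639/5125, -29827/5125)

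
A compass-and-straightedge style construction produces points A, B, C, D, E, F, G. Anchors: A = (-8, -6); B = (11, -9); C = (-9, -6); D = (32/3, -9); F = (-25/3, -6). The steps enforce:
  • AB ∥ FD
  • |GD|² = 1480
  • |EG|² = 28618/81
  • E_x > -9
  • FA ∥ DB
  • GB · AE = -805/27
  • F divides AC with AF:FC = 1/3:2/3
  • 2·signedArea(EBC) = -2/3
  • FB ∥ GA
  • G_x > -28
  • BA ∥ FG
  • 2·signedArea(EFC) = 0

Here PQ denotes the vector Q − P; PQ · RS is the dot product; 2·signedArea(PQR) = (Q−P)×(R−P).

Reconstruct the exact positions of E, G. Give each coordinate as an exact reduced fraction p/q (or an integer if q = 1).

E = (-79/9, -6)
G = (-82/3, -3)

1. E_x = -79/9  [2·signedArea(EFC) = 0 ∩ 2·signedArea(EBC) = -2/3]
2. E_y = -6  [2·signedArea(EFC) = 0 ∩ 2·signedArea(EBC) = -2/3]
   → E = (-79/9, -6)
3. G_x = -82/3  [FB ∥ GA ∩ BA ∥ FG]
4. G_y = -3  [FB ∥ GA ∩ BA ∥ FG]
   → G = (-82/3, -3)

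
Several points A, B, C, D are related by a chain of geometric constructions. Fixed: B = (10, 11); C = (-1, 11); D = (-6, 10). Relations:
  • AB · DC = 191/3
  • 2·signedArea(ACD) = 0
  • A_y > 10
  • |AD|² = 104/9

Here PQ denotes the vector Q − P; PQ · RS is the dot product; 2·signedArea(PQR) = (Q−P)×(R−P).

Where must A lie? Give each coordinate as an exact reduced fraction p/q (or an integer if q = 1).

1. A_x = -8/3  [2·signedArea(ACD) = 0 ∩ AB · DC = 191/3]
2. A_y = 32/3  [2·signedArea(ACD) = 0 ∩ AB · DC = 191/3]
   → A = (-8/3, 32/3)

A = (-8/3, 32/3)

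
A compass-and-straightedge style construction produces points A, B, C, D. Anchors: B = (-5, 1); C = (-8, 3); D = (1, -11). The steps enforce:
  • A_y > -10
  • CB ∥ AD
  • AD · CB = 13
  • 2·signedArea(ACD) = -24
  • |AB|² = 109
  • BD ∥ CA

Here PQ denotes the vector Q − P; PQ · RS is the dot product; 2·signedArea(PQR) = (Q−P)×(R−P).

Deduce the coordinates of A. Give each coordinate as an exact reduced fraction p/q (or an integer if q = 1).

1. A_x = -2  [CB ∥ AD ∩ BD ∥ CA]
2. A_y = -9  [CB ∥ AD ∩ BD ∥ CA]
   → A = (-2, -9)

A = (-2, -9)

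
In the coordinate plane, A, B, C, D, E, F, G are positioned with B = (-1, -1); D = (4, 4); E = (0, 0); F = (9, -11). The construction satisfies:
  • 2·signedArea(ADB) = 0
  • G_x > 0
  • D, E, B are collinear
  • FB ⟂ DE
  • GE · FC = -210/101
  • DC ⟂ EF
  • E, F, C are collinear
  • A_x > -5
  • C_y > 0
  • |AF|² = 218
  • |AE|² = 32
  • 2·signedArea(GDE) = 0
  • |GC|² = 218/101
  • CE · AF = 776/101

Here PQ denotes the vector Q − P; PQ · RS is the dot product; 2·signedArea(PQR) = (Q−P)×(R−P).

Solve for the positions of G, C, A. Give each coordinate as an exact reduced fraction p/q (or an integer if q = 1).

1. C_x = -36/101  [E, F, C are collinear ∩ DC ⟂ EF]
2. C_y = 44/101  [E, F, C are collinear ∩ DC ⟂ EF]
   → C = (-36/101, 44/101)
3. A_x = -4  [2·signedArea(ADB) = 0 ∩ CE · AF = 776/101]
4. A_y = -4  [2·signedArea(ADB) = 0 ∩ CE · AF = 776/101]
   → A = (-4, -4)
5. G_x = 1  [2·signedArea(GDE) = 0 ∩ GE · FC = -210/101]
6. G_y = 1  [2·signedArea(GDE) = 0 ∩ GE · FC = -210/101]
   → G = (1, 1)

A = (-4, -4)
C = (-36/101, 44/101)
G = (1, 1)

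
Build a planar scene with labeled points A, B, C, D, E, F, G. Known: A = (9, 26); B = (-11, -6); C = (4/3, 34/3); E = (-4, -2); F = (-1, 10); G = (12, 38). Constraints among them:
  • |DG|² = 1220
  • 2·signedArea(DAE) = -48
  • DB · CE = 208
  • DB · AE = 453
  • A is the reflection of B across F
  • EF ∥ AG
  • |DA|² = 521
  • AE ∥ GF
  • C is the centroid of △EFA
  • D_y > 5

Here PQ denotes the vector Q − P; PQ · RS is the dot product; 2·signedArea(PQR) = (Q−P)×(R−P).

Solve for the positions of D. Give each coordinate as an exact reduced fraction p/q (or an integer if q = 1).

D = (-2, 6)

1. D_x = -2  [DB · CE = 208 ∩ DB · AE = 453]
2. D_y = 6  [DB · CE = 208 ∩ DB · AE = 453]
   → D = (-2, 6)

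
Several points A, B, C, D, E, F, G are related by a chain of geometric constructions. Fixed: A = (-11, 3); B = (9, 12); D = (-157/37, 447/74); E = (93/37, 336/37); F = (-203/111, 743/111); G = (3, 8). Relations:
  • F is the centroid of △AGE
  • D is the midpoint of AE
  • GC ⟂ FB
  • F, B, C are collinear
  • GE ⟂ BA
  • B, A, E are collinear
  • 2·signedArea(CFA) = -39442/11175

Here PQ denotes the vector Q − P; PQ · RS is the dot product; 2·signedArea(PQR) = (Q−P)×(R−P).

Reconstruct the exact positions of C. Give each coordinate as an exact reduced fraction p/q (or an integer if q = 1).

C = (355753/137825, 1220396/137825)

1. C_x = 355753/137825  [F, B, C are collinear ∩ GC ⟂ FB]
2. C_y = 1220396/137825  [F, B, C are collinear ∩ GC ⟂ FB]
   → C = (355753/137825, 1220396/137825)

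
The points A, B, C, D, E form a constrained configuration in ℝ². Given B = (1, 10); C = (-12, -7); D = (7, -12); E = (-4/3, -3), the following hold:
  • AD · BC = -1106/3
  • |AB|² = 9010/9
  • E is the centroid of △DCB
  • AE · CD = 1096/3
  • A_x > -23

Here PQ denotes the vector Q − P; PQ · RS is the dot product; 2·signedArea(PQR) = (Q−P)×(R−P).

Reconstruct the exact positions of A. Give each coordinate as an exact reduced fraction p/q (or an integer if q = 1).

A = (-68/3, -11)

1. A_x = -68/3  [AD · BC = -1106/3 ∩ AE · CD = 1096/3]
2. A_y = -11  [AD · BC = -1106/3 ∩ AE · CD = 1096/3]
   → A = (-68/3, -11)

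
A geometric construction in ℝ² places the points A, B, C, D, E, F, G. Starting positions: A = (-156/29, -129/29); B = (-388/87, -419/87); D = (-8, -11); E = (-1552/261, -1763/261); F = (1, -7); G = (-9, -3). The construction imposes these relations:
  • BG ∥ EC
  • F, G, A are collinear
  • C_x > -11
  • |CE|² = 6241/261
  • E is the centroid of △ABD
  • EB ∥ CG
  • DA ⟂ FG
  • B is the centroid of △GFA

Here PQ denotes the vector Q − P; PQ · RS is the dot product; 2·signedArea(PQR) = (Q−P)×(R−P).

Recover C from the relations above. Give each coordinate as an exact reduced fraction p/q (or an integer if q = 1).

1. C_x = -2737/261  [EB ∥ CG ∩ BG ∥ EC]
2. C_y = -1289/261  [EB ∥ CG ∩ BG ∥ EC]
   → C = (-2737/261, -1289/261)

C = (-2737/261, -1289/261)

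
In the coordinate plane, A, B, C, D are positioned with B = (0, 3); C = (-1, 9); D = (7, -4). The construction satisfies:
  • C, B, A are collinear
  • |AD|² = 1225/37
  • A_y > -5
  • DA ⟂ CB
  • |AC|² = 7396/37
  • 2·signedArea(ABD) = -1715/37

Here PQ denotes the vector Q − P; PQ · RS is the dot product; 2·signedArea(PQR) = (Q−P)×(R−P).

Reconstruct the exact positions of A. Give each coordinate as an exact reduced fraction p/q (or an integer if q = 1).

1. A_x = 49/37  [C, B, A are collinear ∩ DA ⟂ CB]
2. A_y = -183/37  [C, B, A are collinear ∩ DA ⟂ CB]
   → A = (49/37, -183/37)

A = (49/37, -183/37)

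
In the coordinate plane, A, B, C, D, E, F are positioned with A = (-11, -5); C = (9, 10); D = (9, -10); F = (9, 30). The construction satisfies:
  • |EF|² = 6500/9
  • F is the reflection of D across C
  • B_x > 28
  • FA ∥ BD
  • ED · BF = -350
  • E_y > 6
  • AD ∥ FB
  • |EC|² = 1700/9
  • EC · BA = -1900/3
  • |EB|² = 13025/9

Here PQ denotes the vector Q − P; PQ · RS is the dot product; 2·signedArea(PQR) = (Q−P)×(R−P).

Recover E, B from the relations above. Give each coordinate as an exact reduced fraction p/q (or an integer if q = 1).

B = (29, 25)
E = (-13/3, 20/3)

1. B_x = 29  [FA ∥ BD ∩ AD ∥ FB]
2. B_y = 25  [FA ∥ BD ∩ AD ∥ FB]
   → B = (29, 25)
3. E_x = -13/3  [ED · BF = -350 ∩ EC · BA = -1900/3]
4. E_y = 20/3  [ED · BF = -350 ∩ EC · BA = -1900/3]
   → E = (-13/3, 20/3)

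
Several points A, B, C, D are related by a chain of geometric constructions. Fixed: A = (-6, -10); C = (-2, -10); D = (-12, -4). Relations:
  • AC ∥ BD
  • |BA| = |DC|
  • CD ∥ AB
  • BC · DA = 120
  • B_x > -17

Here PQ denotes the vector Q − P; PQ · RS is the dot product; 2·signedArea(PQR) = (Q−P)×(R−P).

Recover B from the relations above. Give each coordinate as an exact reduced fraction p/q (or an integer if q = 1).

1. B_x = -16  [AC ∥ BD ∩ CD ∥ AB]
2. B_y = -4  [AC ∥ BD ∩ CD ∥ AB]
   → B = (-16, -4)

B = (-16, -4)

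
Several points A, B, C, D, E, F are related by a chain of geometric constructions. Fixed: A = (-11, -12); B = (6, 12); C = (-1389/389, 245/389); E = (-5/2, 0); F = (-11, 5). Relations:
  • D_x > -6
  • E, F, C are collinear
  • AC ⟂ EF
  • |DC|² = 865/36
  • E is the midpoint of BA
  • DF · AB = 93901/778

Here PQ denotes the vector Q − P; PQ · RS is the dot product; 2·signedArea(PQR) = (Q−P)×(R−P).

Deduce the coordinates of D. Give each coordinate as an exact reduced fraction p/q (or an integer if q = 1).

1. D_x = -4427/778  [line -17·x + -24·y + -146027/778 = 0 ∩ |DC|² = 865/36]
2. D_y = -4423/1167  [line -17·x + -24·y + -146027/778 = 0 ∩ |DC|² = 865/36]
   → D = (-4427/778, -4423/1167)

D = (-4427/778, -4423/1167)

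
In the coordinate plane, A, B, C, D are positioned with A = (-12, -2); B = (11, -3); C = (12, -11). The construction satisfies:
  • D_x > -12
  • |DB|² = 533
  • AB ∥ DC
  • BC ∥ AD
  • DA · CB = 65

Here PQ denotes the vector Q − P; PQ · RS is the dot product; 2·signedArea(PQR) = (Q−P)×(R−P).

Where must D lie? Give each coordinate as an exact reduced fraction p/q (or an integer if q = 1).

1. D_x = -11  [AB ∥ DC ∩ BC ∥ AD]
2. D_y = -10  [AB ∥ DC ∩ BC ∥ AD]
   → D = (-11, -10)

D = (-11, -10)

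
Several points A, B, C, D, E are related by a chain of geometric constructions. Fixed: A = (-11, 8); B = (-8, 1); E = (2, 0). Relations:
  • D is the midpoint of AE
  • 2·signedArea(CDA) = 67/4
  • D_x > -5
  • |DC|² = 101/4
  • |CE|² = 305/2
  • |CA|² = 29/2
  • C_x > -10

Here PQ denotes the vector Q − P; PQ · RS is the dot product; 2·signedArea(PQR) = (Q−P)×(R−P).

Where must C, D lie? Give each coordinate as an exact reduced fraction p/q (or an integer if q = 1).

1. D_x = -9/2  [D is the midpoint of AE]
2. D_y = 4  [D is the midpoint of AE]
   → D = (-9/2, 4)
3. C_x = -19/2  [line -4·x + -13/2·y + -35/4 = 0 ∩ |CA|² = 29/2]
4. C_y = 9/2  [line -4·x + -13/2·y + -35/4 = 0 ∩ |CA|² = 29/2]
   → C = (-19/2, 9/2)

C = (-19/2, 9/2)
D = (-9/2, 4)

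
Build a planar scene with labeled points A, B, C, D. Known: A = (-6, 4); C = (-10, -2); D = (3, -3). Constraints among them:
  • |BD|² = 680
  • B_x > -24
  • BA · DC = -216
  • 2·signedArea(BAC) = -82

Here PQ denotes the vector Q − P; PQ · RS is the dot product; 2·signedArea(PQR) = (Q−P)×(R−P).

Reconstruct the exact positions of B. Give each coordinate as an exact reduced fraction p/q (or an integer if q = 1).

1. B_x = -23  [BA · DC = -216 ∩ 2·signedArea(BAC) = -82]
2. B_y = -1  [BA · DC = -216 ∩ 2·signedArea(BAC) = -82]
   → B = (-23, -1)

B = (-23, -1)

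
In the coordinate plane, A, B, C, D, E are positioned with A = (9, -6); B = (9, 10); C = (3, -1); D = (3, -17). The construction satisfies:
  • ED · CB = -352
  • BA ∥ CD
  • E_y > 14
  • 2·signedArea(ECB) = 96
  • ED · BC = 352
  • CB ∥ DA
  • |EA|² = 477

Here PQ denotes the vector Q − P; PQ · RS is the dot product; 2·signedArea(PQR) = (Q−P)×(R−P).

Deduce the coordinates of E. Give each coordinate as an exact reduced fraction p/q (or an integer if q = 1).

1. E_x = 3  [2·signedArea(ECB) = 96 ∩ ED · CB = -352]
2. E_y = 15  [2·signedArea(ECB) = 96 ∩ ED · CB = -352]
   → E = (3, 15)

E = (3, 15)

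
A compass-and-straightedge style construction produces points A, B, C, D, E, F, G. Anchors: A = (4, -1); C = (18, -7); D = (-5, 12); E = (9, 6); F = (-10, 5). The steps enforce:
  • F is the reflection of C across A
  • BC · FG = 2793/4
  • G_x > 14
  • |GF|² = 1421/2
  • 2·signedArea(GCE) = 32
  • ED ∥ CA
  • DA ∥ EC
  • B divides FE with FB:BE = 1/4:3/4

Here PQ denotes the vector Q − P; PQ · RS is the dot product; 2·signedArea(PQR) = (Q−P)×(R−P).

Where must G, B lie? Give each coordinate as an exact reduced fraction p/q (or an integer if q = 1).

1. G_x = 29/2  [line -13·x + -9·y + 139 = 0 ∩ |GF|² = 1421/2]
2. G_y = -11/2  [line -13·x + -9·y + 139 = 0 ∩ |GF|² = 1421/2]
   → G = (29/2, -11/2)
3. B_x = -21/4  [B divides FE with FB:BE = 1/4:3/4]
4. B_y = 21/4  [B divides FE with FB:BE = 1/4:3/4]
   → B = (-21/4, 21/4)

B = (-21/4, 21/4)
G = (29/2, -11/2)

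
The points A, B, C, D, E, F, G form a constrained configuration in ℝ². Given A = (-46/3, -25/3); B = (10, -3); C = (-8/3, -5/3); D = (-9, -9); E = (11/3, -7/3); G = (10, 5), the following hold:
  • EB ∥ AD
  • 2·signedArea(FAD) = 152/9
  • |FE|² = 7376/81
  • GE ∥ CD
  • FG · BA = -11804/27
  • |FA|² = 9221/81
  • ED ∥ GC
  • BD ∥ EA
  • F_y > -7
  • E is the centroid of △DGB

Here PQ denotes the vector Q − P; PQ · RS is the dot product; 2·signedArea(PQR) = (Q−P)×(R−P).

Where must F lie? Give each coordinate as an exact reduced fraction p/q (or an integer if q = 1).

1. F_x = -43/9  [2·signedArea(FAD) = 152/9 ∩ FG · BA = -11804/27]
2. F_y = -61/9  [2·signedArea(FAD) = 152/9 ∩ FG · BA = -11804/27]
   → F = (-43/9, -61/9)

F = (-43/9, -61/9)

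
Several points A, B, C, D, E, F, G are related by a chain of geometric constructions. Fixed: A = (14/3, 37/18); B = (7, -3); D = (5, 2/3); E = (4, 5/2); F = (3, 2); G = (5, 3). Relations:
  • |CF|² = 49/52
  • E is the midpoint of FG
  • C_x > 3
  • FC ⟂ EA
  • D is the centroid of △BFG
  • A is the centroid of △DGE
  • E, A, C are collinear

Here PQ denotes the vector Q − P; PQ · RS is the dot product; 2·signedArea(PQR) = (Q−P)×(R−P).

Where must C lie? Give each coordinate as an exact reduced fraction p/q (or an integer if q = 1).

1. C_x = 46/13  [E, A, C are collinear ∩ FC ⟂ EA]
2. C_y = 73/26  [E, A, C are collinear ∩ FC ⟂ EA]
   → C = (46/13, 73/26)

C = (46/13, 73/26)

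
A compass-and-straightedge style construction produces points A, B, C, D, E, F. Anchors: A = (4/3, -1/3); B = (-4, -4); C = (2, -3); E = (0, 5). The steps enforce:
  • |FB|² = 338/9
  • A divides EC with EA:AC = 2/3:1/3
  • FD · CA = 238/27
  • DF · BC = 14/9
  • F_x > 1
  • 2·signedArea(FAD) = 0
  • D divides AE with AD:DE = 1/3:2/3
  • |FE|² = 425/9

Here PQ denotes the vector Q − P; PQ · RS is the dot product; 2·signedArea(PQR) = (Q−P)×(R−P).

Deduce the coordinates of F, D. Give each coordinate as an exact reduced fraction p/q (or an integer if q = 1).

1. D_x = 8/9  [D divides AE with AD:DE = 1/3:2/3]
2. D_y = 13/9  [D divides AE with AD:DE = 1/3:2/3]
   → D = (8/9, 13/9)
3. F_x = 5/3  [2·signedArea(FAD) = 0 ∩ FD · CA = 238/27]
4. F_y = -5/3  [2·signedArea(FAD) = 0 ∩ FD · CA = 238/27]
   → F = (5/3, -5/3)

D = (8/9, 13/9)
F = (5/3, -5/3)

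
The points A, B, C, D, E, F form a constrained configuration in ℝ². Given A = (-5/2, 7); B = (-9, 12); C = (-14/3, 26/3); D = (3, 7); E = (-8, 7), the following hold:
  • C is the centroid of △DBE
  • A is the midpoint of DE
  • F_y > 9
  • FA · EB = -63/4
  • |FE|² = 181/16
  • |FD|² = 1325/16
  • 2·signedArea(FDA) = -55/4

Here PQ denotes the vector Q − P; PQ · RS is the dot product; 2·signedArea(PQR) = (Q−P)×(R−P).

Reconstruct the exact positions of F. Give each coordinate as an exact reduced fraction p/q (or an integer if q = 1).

1. F_x = -23/4  [FA · EB = -63/4 ∩ 2·signedArea(FDA) = -55/4]
2. F_y = 19/2  [FA · EB = -63/4 ∩ 2·signedArea(FDA) = -55/4]
   → F = (-23/4, 19/2)

F = (-23/4, 19/2)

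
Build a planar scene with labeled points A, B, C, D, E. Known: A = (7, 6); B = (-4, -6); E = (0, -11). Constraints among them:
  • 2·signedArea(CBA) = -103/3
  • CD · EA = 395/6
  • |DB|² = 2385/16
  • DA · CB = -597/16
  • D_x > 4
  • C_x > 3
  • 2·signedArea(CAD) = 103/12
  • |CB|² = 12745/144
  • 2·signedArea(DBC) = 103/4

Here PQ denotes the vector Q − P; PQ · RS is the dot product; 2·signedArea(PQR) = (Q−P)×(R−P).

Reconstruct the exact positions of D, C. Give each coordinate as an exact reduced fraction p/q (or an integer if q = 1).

C = (15/4, -2/3)
D = (17/4, 3)

1. C_x = 15/4  [line -12·x + 11·y + 157/3 = 0 ∩ |CB|² = 12745/144]
2. C_y = -2/3  [line -12·x + 11·y + 157/3 = 0 ∩ |CB|² = 12745/144]
   → C = (15/4, -2/3)
3. D_x = 17/4  [2·signedArea(DBC) = 103/4 ∩ 2·signedArea(CAD) = 103/12]
4. D_y = 3  [2·signedArea(DBC) = 103/4 ∩ 2·signedArea(CAD) = 103/12]
   → D = (17/4, 3)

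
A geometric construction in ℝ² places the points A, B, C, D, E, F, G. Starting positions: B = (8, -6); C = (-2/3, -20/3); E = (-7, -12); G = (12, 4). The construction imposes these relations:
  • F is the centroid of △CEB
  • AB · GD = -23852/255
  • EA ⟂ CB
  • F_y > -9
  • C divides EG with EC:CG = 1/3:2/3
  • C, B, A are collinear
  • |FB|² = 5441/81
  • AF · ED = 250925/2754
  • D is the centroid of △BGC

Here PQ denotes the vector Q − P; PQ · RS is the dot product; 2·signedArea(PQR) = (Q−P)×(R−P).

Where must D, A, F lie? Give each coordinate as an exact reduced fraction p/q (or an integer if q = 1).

A = (-1253/170, -1221/170)
D = (58/9, -26/9)
F = (1/9, -74/9)

1. D_x = 58/9  [D is the centroid of △BGC]
2. D_y = -26/9  [D is the centroid of △BGC]
   → D = (58/9, -26/9)
3. A_x = -1253/170  [C, B, A are collinear ∩ EA ⟂ CB]
4. A_y = -1221/170  [C, B, A are collinear ∩ EA ⟂ CB]
   → A = (-1253/170, -1221/170)
5. F_x = 1/9  [F is the centroid of △CEB]
6. F_y = -74/9  [F is the centroid of △CEB]
   → F = (1/9, -74/9)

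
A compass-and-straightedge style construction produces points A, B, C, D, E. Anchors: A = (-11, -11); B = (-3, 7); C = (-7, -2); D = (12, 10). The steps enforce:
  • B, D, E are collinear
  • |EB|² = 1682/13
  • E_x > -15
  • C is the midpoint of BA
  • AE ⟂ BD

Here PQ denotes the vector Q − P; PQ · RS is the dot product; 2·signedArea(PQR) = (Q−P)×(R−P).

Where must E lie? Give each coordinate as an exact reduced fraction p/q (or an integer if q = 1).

1. E_x = -184/13  [B, D, E are collinear ∩ AE ⟂ BD]
2. E_y = 62/13  [B, D, E are collinear ∩ AE ⟂ BD]
   → E = (-184/13, 62/13)

E = (-184/13, 62/13)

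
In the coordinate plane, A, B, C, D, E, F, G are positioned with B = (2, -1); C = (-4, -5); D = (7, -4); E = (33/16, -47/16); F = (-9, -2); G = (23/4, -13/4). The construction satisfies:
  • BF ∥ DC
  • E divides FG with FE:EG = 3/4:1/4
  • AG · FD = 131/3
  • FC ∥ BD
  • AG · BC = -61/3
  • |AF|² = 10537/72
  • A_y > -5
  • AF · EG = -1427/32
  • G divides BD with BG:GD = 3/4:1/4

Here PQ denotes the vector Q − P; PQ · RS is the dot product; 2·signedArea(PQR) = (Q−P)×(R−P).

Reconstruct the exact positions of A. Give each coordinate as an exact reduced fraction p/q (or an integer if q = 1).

A = (35/12, -49/12)

1. A_x = 35/12  [AG · FD = 131/3 ∩ AG · BC = -61/3]
2. A_y = -49/12  [AG · FD = 131/3 ∩ AG · BC = -61/3]
   → A = (35/12, -49/12)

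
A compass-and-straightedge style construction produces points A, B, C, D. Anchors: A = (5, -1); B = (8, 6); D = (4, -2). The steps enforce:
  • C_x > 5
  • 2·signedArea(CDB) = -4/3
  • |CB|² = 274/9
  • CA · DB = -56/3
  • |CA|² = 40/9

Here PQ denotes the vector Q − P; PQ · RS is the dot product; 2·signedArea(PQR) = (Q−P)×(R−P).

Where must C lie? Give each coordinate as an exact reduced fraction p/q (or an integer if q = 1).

1. C_x = 17/3  [2·signedArea(CDB) = -4/3 ∩ CA · DB = -56/3]
2. C_y = 1  [2·signedArea(CDB) = -4/3 ∩ CA · DB = -56/3]
   → C = (17/3, 1)

C = (17/3, 1)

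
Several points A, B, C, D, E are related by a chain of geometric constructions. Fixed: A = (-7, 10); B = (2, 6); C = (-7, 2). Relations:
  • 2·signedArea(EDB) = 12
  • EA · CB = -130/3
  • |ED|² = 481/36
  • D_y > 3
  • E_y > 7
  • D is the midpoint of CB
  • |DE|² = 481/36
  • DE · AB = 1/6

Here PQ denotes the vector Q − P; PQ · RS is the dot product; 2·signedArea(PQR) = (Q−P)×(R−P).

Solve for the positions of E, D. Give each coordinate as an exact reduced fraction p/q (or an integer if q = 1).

D = (-5/2, 4)
E = (-1, 22/3)

1. D_x = -5/2  [D is the midpoint of CB]
2. D_y = 4  [D is the midpoint of CB]
   → D = (-5/2, 4)
3. E_x = -1  [2·signedArea(EDB) = 12 ∩ DE · AB = 1/6]
4. E_y = 22/3  [2·signedArea(EDB) = 12 ∩ DE · AB = 1/6]
   → E = (-1, 22/3)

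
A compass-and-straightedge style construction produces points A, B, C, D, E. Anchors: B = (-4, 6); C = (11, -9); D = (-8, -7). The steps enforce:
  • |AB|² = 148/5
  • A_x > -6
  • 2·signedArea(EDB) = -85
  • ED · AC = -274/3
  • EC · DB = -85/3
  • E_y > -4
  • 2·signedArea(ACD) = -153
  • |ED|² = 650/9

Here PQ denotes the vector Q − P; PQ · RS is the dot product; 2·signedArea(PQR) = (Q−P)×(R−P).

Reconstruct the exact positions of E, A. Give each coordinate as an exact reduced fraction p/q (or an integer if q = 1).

1. E_x = -1/3  [EC · DB = -85/3 ∩ 2·signedArea(EDB) = -85]
2. E_y = -10/3  [EC · DB = -85/3 ∩ 2·signedArea(EDB) = -85]
   → E = (-1/3, -10/3)
3. A_x = -28/5  [2·signedArea(ACD) = -153 ∩ ED · AC = -274/3]
4. A_y = 4/5  [2·signedArea(ACD) = -153 ∩ ED · AC = -274/3]
   → A = (-28/5, 4/5)

A = (-28/5, 4/5)
E = (-1/3, -10/3)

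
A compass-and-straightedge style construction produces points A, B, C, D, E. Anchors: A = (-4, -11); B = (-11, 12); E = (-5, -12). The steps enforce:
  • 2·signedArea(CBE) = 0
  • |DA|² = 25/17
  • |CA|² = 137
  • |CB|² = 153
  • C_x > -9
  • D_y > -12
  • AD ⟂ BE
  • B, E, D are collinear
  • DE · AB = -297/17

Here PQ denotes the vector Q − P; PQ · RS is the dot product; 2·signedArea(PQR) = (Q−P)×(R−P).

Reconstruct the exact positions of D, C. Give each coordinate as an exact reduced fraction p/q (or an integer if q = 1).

C = (-8, 0)
D = (-88/17, -192/17)

1. D_x = -88/17  [B, E, D are collinear ∩ AD ⟂ BE]
2. D_y = -192/17  [B, E, D are collinear ∩ AD ⟂ BE]
   → D = (-88/17, -192/17)
3. C_x = -8  [line 24·x + 6·y + 192 = 0 ∩ |CB|² = 153]
4. C_y = 0  [line 24·x + 6·y + 192 = 0 ∩ |CB|² = 153]
   → C = (-8, 0)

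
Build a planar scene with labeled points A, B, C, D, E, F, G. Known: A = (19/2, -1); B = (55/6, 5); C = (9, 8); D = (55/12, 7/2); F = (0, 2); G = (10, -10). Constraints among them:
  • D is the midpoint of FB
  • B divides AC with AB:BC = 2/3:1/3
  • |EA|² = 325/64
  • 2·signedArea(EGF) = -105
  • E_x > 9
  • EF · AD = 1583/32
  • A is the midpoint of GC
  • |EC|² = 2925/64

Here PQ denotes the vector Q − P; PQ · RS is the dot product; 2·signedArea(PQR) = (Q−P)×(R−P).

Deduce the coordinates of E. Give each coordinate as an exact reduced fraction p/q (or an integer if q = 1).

1. E_x = 75/8  [2·signedArea(EGF) = -105 ∩ EF · AD = 1583/32]
2. E_y = 5/4  [2·signedArea(EGF) = -105 ∩ EF · AD = 1583/32]
   → E = (75/8, 5/4)

E = (75/8, 5/4)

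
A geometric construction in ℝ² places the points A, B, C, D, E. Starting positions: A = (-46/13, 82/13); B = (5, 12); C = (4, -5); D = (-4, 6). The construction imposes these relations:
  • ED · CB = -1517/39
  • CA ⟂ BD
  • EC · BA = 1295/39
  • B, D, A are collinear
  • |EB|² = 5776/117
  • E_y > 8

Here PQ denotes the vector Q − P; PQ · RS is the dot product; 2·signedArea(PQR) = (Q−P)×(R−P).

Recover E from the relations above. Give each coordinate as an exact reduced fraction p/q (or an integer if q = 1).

E = (-11/13, 316/39)

1. E_x = -11/13  [ED · CB = -1517/39 ∩ EC · BA = 1295/39]
2. E_y = 316/39  [ED · CB = -1517/39 ∩ EC · BA = 1295/39]
   → E = (-11/13, 316/39)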